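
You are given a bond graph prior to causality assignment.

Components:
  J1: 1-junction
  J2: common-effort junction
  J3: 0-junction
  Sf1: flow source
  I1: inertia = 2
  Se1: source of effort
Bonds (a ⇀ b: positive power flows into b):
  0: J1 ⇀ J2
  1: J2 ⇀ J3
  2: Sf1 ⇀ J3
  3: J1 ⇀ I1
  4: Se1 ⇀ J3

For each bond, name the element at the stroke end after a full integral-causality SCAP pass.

β2 →Sf1  (Sf1 fixes flow; stroke at Sf1)
β4 →J3  (Se1 (Se) sets effort on bond)
β1 →J2  (J3: bond 4 brought effort, rest push out)
β0 →J1  (J2 effort already set via bond 1)
β3 →I1  (only one flow-in slot at J1)

bond 0 stroke at J1
bond 1 stroke at J2
bond 2 stroke at Sf1
bond 3 stroke at I1
bond 4 stroke at J3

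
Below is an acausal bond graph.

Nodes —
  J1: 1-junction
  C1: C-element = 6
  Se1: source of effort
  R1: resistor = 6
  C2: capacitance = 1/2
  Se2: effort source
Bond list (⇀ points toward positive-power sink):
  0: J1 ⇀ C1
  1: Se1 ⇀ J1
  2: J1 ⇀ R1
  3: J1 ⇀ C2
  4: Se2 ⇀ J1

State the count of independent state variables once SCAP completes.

2  (C1, C2 all integral)

b1 stroke at J1  (Se1: effort source, stroke at far end)
b4 stroke at J1  (Se2: effort source, stroke at far end)
b0 stroke at J1  (C1: C, integral causality)
b3 stroke at J1  (C2 integral (e out))
b2 stroke at R1  (only one flow-in slot at J1)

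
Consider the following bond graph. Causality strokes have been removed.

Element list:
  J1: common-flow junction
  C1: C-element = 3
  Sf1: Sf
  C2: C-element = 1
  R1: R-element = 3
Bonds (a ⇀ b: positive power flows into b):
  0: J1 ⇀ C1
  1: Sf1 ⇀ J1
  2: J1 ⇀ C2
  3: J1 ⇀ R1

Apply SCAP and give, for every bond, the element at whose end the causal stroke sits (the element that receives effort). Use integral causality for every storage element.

bond 1 stroke→Sf1  (Sf1 (Sf) sets flow on bond)
bond 0 stroke→J1  (1-jn J1 has f-setter on 1)
bond 2 stroke→J1  (J1 flow already set via bond 1)
bond 3 stroke→J1  (common-f at J1 fixed by 1)

β0 |J1
β1 |Sf1
β2 |J1
β3 |J1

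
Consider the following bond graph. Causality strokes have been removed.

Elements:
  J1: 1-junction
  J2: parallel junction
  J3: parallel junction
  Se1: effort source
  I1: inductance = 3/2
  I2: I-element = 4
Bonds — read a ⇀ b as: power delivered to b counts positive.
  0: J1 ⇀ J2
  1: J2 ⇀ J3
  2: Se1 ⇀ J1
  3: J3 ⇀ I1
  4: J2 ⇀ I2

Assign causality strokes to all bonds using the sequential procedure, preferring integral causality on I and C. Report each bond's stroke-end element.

b2 stroke at J1  (Se1 fixes effort; stroke away)
b0 stroke at J2  (only one flow-in slot at J1)
b1 stroke at J3  (common-e at J2 fixed by 0)
b4 stroke at I2  (J2: bond 0 brought effort, rest push out)
b3 stroke at I1  (J3: bond 1 brought effort, rest push out)

β0 stroke at J2
β1 stroke at J3
β2 stroke at J1
β3 stroke at I1
β4 stroke at I2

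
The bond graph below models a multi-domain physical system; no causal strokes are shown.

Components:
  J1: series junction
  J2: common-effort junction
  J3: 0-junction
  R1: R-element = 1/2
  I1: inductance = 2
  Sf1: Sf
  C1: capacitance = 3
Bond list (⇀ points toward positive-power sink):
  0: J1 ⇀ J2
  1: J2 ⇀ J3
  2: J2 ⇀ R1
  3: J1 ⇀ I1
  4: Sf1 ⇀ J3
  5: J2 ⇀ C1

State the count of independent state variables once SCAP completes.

β4 stroke at Sf1  (Sf1 (Sf) sets flow on bond)
β1 stroke at J3  (J3: last free bond brings effort in)
β3 stroke at I1  (I1 integral (f out))
β0 stroke at J1  (J1: bond 3 brought flow, rest push out)
β5 stroke at J2  (C1 integral (e out))
β2 stroke at R1  (common-e at J2 fixed by 5)

2  (C1, I1 all integral)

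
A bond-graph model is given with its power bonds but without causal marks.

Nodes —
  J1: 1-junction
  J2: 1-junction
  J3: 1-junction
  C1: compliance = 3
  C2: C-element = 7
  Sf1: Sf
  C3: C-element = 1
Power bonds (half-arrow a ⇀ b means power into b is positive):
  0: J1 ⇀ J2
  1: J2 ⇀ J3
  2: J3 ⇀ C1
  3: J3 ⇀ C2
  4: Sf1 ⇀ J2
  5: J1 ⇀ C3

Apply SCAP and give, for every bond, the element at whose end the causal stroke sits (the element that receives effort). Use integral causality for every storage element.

bond 4 stroke at Sf1  (Sf1 fixes flow; stroke at Sf1)
bond 0 stroke at J2  (J2 flow already set via bond 4)
bond 1 stroke at J2  (J2: bond 4 brought flow, rest push out)
bond 2 stroke at J3  (1-jn J3 has f-setter on 1)
bond 3 stroke at J3  (common-f at J3 fixed by 1)
bond 5 stroke at J1  (J1: bond 0 brought flow, rest push out)

β0 |J2
β1 |J2
β2 |J3
β3 |J3
β4 |Sf1
β5 |J1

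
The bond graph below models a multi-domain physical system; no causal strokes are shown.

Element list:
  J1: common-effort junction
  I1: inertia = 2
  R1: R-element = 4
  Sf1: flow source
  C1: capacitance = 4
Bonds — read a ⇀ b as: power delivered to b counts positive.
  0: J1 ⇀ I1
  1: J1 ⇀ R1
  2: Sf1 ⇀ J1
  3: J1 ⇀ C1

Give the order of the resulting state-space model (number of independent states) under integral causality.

2  (C1, I1 all integral)

b2 |Sf1  (Sf1 (Sf) sets flow on bond)
b0 |I1  (I1 integral (f out))
b3 |J1  (C1: C, integral causality)
b1 |R1  (common-e at J1 fixed by 3)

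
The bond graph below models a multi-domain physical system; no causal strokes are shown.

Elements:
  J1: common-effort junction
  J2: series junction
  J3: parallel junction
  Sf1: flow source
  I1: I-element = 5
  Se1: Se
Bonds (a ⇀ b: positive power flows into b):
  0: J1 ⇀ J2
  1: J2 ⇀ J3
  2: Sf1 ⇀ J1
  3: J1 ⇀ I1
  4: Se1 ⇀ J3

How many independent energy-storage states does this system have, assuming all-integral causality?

1  (I1 all integral)

b2 |Sf1  (Sf1: flow source, stroke at near end)
b4 |J3  (Se1: effort source, stroke at far end)
b1 |J2  (common-e at J3 fixed by 4)
b0 |J1  (J2 needs exactly one f-in)
b3 |I1  (0-jn J1 has e-setter on 0)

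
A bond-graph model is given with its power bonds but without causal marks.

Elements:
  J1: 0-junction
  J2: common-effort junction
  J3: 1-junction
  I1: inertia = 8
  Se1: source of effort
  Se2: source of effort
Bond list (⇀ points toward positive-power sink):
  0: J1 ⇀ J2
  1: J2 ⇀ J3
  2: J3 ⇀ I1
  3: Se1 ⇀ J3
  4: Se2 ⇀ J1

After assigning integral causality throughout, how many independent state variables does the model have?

bond 3 stroke→J3  (Se1 fixes effort; stroke away)
bond 4 stroke→J1  (source Se2 imposes e)
bond 0 stroke→J2  (0-jn J1 has e-setter on 4)
bond 1 stroke→J3  (0-jn J2 has e-setter on 0)
bond 2 stroke→I1  (J3: last free bond brings flow in)

1  (I1 all integral)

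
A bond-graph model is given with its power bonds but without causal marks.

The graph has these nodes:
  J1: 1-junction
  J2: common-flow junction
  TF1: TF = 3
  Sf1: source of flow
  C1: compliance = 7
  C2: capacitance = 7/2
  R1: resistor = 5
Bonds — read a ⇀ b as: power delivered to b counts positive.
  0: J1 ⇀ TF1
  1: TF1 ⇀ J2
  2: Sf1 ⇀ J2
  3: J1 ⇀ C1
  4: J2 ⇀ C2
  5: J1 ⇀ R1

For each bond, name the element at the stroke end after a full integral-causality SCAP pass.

b0 stroke at TF1
b1 stroke at J2
b2 stroke at Sf1
b3 stroke at J1
b4 stroke at J2
b5 stroke at J1

b2 |Sf1  (Sf1 (Sf) sets flow on bond)
b1 |J2  (J2: bond 2 brought flow, rest push out)
b4 |J2  (common-f at J2 fixed by 2)
b0 |TF1  (TF1: transformer flips bond 1)
b3 |J1  (common-f at J1 fixed by 0)
b5 |J1  (J1: bond 0 brought flow, rest push out)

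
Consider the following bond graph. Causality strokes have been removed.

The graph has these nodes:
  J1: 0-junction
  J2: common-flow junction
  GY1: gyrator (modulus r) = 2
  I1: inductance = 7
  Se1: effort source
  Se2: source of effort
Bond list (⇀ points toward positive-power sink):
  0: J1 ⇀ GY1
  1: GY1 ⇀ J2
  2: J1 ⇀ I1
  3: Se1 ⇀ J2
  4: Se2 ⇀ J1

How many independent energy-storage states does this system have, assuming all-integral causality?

β3 stroke at J2  (source Se1 imposes e)
β4 stroke at J1  (source Se2 imposes e)
β0 stroke at GY1  (J1: bond 4 brought effort, rest push out)
β2 stroke at I1  (common-e at J1 fixed by 4)
β1 stroke at GY1  (J2 needs exactly one f-in)

1  (I1 all integral)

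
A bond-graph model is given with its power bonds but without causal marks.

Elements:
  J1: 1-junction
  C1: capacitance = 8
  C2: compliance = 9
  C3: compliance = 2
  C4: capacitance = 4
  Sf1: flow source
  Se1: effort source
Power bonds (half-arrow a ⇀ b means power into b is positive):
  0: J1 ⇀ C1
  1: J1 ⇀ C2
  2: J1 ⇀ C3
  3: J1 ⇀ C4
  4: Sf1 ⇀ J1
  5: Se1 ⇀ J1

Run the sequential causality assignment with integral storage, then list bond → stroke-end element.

β0 →J1
β1 →J1
β2 →J1
β3 →J1
β4 →Sf1
β5 →J1

β4 |Sf1  (Sf1: flow source, stroke at near end)
β5 |J1  (source Se1 imposes e)
β0 |J1  (J1 flow already set via bond 4)
β1 |J1  (common-f at J1 fixed by 4)
β2 |J1  (1-jn J1 has f-setter on 4)
β3 |J1  (J1: bond 4 brought flow, rest push out)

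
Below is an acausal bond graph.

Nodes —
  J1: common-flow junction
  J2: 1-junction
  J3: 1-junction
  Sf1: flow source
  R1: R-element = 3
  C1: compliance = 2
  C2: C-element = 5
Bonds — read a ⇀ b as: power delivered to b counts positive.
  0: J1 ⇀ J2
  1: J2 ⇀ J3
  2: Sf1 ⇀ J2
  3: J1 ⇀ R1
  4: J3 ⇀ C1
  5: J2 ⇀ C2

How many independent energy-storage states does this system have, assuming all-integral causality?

bond 2 →Sf1  (Sf1 fixes flow; stroke at Sf1)
bond 0 →J2  (J2: bond 2 brought flow, rest push out)
bond 1 →J2  (1-jn J2 has f-setter on 2)
bond 5 →J2  (J2 flow already set via bond 2)
bond 4 →J3  (common-f at J3 fixed by 1)
bond 3 →J1  (J1 flow already set via bond 0)

2  (C1, C2 all integral)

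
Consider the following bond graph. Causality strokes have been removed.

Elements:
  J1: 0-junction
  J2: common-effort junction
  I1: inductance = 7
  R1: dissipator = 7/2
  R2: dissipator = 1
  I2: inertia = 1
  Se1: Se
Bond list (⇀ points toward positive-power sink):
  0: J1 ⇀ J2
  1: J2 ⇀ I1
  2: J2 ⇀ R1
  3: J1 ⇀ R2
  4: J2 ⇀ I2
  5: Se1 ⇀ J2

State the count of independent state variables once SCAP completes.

2  (I1, I2 all integral)

bond 5 |J2  (Se1 (Se) sets effort on bond)
bond 0 |J1  (J2 effort already set via bond 5)
bond 1 |I1  (common-e at J2 fixed by 5)
bond 2 |R1  (J2: bond 5 brought effort, rest push out)
bond 4 |I2  (0-jn J2 has e-setter on 5)
bond 3 |R2  (J1: bond 0 brought effort, rest push out)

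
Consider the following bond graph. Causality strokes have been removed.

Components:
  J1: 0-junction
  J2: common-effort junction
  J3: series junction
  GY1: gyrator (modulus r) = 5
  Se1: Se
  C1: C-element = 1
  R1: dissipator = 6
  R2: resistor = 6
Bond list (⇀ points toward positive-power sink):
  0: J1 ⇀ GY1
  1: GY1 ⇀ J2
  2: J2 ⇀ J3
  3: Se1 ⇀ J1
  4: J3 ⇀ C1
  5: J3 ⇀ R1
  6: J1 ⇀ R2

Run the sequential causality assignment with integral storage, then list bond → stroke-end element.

b3 |J1  (Se1: effort source, stroke at far end)
b0 |GY1  (J1 effort already set via bond 3)
b6 |R2  (J1: bond 3 brought effort, rest push out)
b1 |GY1  (GY1: gyrator matches bond 0)
b2 |J2  (J2 needs exactly one e-in)
b4 |J3  (1-jn J3 has f-setter on 2)
b5 |J3  (common-f at J3 fixed by 2)

#0 stroke→GY1
#1 stroke→GY1
#2 stroke→J2
#3 stroke→J1
#4 stroke→J3
#5 stroke→J3
#6 stroke→R2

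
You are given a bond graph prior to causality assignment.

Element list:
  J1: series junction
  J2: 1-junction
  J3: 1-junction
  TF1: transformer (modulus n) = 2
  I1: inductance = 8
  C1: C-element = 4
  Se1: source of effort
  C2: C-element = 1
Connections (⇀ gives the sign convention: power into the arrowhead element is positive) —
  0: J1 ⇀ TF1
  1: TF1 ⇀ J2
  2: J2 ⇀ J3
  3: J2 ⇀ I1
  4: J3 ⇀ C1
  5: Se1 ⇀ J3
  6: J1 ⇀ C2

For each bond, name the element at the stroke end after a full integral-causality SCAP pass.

β5 stroke at J3  (Se1 (Se) sets effort on bond)
β3 stroke at I1  (I1 outputs flow p/I1)
β1 stroke at J2  (J2 flow already set via bond 3)
β2 stroke at J2  (J2: bond 3 brought flow, rest push out)
β4 stroke at J3  (J3 flow already set via bond 2)
β0 stroke at TF1  (through TF1, causality passes straight; one stroke at TF1)
β6 stroke at J1  (J1 flow already set via bond 0)

b0 |TF1
b1 |J2
b2 |J2
b3 |I1
b4 |J3
b5 |J3
b6 |J1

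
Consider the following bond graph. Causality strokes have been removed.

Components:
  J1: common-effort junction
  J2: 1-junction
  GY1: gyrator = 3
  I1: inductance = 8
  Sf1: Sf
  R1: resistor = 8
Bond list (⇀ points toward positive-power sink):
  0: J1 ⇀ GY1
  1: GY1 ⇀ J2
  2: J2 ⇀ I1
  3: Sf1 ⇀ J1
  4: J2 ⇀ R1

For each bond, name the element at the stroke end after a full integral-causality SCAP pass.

β3 →Sf1  (Sf1 (Sf) sets flow on bond)
β0 →J1  (closing 0-jn rule on J1)
β1 →J2  (through GY1, causality inverts; strokes same side of GY1)
β2 →I1  (I1 integral (f out))
β4 →J2  (J2 flow already set via bond 2)

β0 |J1
β1 |J2
β2 |I1
β3 |Sf1
β4 |J2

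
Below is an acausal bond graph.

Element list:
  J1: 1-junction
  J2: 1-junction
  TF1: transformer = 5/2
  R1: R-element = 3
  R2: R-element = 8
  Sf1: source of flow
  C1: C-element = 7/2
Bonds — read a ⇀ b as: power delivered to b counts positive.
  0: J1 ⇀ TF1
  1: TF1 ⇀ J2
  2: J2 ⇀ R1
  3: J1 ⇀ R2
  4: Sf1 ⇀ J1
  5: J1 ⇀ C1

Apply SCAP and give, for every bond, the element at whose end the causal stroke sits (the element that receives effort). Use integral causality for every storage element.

β4 stroke→Sf1  (source Sf1 imposes f)
β0 stroke→J1  (J1: bond 4 brought flow, rest push out)
β3 stroke→J1  (J1: bond 4 brought flow, rest push out)
β5 stroke→J1  (J1: bond 4 brought flow, rest push out)
β1 stroke→TF1  (through TF1, causality passes straight; one stroke at TF1)
β2 stroke→J2  (1-jn J2 has f-setter on 1)

bond 0 |J1
bond 1 |TF1
bond 2 |J2
bond 3 |J1
bond 4 |Sf1
bond 5 |J1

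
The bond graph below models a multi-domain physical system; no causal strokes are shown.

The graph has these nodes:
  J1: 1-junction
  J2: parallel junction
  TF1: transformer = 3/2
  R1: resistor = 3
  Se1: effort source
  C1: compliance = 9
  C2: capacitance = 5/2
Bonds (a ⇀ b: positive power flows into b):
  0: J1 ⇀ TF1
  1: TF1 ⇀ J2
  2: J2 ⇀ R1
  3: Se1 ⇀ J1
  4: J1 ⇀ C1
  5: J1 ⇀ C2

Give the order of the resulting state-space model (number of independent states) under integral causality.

b3 →J1  (Se1 (Se) sets effort on bond)
b4 →J1  (prefer integral on C1)
b5 →J1  (C2 outputs effort q/C2)
b0 →TF1  (closing 1-jn rule on J1)
b1 →J2  (TF TF1: opposite of bond 0)
b2 →R1  (J2: bond 1 brought effort, rest push out)

2  (C1, C2 all integral)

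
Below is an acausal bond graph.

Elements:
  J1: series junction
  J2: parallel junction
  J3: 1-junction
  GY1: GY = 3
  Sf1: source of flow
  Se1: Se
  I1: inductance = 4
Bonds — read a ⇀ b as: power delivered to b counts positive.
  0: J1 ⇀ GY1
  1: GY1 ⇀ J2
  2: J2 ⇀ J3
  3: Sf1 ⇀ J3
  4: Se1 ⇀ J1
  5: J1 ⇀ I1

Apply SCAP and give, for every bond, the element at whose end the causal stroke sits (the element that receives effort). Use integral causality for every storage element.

b0 stroke→J1
b1 stroke→J2
b2 stroke→J3
b3 stroke→Sf1
b4 stroke→J1
b5 stroke→I1

bond 3 stroke→Sf1  (source Sf1 imposes f)
bond 4 stroke→J1  (source Se1 imposes e)
bond 2 stroke→J3  (J3: bond 3 brought flow, rest push out)
bond 1 stroke→J2  (J2 needs exactly one e-in)
bond 0 stroke→J1  (GY1 both-in/both-out from 1)
bond 5 stroke→I1  (closing 1-jn rule on J1)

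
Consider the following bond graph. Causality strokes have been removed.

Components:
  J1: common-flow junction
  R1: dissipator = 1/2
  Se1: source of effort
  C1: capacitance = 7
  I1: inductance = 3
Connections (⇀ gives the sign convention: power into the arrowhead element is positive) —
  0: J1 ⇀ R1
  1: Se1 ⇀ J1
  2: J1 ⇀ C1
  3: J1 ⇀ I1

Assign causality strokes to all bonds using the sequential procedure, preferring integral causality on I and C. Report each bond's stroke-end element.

#1 stroke→J1  (Se1 fixes effort; stroke away)
#2 stroke→J1  (C1 outputs effort q/C1)
#3 stroke→I1  (I1 outputs flow p/I1)
#0 stroke→J1  (1-jn J1 has f-setter on 3)

bond 0 stroke at J1
bond 1 stroke at J1
bond 2 stroke at J1
bond 3 stroke at I1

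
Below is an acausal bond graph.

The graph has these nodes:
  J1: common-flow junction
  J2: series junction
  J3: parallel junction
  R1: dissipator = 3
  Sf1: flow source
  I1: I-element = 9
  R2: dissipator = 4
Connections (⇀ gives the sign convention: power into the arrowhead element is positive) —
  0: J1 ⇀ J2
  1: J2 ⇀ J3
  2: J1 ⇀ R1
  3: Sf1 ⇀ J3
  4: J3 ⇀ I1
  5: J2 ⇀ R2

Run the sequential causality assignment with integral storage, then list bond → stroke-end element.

b0 →J2
b1 →J3
b2 →J1
b3 →Sf1
b4 →I1
b5 →J2

b3 stroke at Sf1  (Sf1 (Sf) sets flow on bond)
b4 stroke at I1  (I1 outputs flow p/I1)
b1 stroke at J3  (J3: last free bond brings effort in)
b0 stroke at J2  (J2: bond 1 brought flow, rest push out)
b5 stroke at J2  (J2 flow already set via bond 1)
b2 stroke at J1  (J1 flow already set via bond 0)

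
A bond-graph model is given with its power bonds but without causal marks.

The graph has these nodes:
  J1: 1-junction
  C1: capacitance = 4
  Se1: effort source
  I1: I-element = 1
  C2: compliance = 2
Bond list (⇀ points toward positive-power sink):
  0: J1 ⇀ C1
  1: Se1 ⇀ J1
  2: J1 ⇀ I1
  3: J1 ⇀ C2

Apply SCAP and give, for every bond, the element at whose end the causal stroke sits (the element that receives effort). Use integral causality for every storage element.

b1 →J1  (Se1 (Se) sets effort on bond)
b0 →J1  (C1 integral (e out))
b2 →I1  (I1: I, integral causality)
b3 →J1  (J1: bond 2 brought flow, rest push out)

#0 stroke→J1
#1 stroke→J1
#2 stroke→I1
#3 stroke→J1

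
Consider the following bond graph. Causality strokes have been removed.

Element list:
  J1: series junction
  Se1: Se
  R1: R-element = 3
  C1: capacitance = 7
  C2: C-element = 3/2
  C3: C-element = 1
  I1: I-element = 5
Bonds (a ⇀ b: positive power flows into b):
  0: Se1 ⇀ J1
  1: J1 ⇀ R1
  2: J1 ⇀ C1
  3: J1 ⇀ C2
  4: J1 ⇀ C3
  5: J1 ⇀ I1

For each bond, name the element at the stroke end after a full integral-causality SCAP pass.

bond 0 stroke→J1
bond 1 stroke→J1
bond 2 stroke→J1
bond 3 stroke→J1
bond 4 stroke→J1
bond 5 stroke→I1

bond 0 |J1  (Se1 (Se) sets effort on bond)
bond 2 |J1  (prefer integral on C1)
bond 3 |J1  (C2 integral (e out))
bond 4 |J1  (prefer integral on C3)
bond 5 |I1  (I1 integral (f out))
bond 1 |J1  (J1 flow already set via bond 5)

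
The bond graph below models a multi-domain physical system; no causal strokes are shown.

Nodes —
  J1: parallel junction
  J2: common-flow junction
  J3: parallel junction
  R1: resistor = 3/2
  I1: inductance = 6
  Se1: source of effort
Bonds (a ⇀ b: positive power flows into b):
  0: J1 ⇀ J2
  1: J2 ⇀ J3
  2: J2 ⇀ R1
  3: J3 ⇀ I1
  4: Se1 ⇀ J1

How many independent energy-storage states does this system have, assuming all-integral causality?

β4 stroke→J1  (Se1: effort source, stroke at far end)
β0 stroke→J2  (common-e at J1 fixed by 4)
β3 stroke→I1  (I1 outputs flow p/I1)
β1 stroke→J3  (only one effort-in slot at J3)
β2 stroke→J2  (1-jn J2 has f-setter on 1)

1  (I1 all integral)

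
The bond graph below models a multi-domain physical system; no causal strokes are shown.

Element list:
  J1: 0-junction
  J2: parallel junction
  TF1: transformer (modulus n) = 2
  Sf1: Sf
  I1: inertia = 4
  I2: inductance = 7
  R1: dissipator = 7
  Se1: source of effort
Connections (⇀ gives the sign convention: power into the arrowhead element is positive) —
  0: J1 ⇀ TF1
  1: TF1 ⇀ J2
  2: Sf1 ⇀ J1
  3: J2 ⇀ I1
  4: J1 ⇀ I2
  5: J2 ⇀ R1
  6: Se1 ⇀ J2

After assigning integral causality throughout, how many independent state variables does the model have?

β2 stroke at Sf1  (source Sf1 imposes f)
β6 stroke at J2  (Se1: effort source, stroke at far end)
β1 stroke at TF1  (J2 effort already set via bond 6)
β3 stroke at I1  (0-jn J2 has e-setter on 6)
β5 stroke at R1  (0-jn J2 has e-setter on 6)
β0 stroke at J1  (TF TF1: opposite of bond 1)
β4 stroke at I2  (J1 effort already set via bond 0)

2  (I1, I2 all integral)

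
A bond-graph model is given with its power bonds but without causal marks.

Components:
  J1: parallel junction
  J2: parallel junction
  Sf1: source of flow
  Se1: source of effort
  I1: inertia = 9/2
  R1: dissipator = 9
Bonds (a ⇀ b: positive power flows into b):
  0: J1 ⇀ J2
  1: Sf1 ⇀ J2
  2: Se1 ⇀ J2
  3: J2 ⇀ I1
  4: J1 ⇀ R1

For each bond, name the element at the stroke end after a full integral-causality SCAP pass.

bond 1 stroke→Sf1  (source Sf1 imposes f)
bond 2 stroke→J2  (source Se1 imposes e)
bond 0 stroke→J1  (0-jn J2 has e-setter on 2)
bond 3 stroke→I1  (0-jn J2 has e-setter on 2)
bond 4 stroke→R1  (J1: bond 0 brought effort, rest push out)

b0 stroke at J1
b1 stroke at Sf1
b2 stroke at J2
b3 stroke at I1
b4 stroke at R1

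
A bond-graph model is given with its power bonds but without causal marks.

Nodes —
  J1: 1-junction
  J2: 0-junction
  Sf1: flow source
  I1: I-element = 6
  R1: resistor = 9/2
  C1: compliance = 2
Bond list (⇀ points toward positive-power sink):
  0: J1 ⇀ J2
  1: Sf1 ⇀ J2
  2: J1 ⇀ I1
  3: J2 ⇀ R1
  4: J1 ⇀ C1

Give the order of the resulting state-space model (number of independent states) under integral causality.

b1 stroke at Sf1  (Sf1 (Sf) sets flow on bond)
b2 stroke at I1  (I1 outputs flow p/I1)
b0 stroke at J1  (J1 flow already set via bond 2)
b4 stroke at J1  (J1: bond 2 brought flow, rest push out)
b3 stroke at J2  (closing 0-jn rule on J2)

2  (C1, I1 all integral)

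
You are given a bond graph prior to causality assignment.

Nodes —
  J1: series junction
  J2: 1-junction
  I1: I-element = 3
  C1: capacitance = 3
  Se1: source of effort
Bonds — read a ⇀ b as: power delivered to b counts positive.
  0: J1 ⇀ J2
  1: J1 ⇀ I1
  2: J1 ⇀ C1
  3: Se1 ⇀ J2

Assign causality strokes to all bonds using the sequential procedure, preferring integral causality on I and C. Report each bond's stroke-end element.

b3 stroke→J2  (Se1: effort source, stroke at far end)
b0 stroke→J1  (J2: last free bond brings flow in)
b1 stroke→I1  (I1 integral (f out))
b2 stroke→J1  (J1: bond 1 brought flow, rest push out)

b0 stroke at J1
b1 stroke at I1
b2 stroke at J1
b3 stroke at J2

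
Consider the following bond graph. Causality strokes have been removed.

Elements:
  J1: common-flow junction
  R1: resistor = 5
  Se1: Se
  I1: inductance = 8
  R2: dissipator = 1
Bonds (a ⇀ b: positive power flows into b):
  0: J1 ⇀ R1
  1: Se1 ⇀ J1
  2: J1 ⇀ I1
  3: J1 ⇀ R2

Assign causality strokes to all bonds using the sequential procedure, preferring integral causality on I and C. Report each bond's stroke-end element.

bond 0 stroke at J1
bond 1 stroke at J1
bond 2 stroke at I1
bond 3 stroke at J1

bond 1 stroke→J1  (source Se1 imposes e)
bond 2 stroke→I1  (I1 integral (f out))
bond 0 stroke→J1  (J1: bond 2 brought flow, rest push out)
bond 3 stroke→J1  (J1 flow already set via bond 2)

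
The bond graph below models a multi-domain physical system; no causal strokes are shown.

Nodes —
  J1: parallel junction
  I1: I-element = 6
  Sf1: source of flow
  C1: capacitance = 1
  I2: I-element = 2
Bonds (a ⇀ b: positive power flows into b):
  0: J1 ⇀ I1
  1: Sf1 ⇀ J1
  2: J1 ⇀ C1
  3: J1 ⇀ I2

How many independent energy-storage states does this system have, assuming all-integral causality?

3  (C1, I1, I2 all integral)

bond 1 stroke→Sf1  (source Sf1 imposes f)
bond 0 stroke→I1  (I1: I, integral causality)
bond 2 stroke→J1  (C1 integral (e out))
bond 3 stroke→I2  (common-e at J1 fixed by 2)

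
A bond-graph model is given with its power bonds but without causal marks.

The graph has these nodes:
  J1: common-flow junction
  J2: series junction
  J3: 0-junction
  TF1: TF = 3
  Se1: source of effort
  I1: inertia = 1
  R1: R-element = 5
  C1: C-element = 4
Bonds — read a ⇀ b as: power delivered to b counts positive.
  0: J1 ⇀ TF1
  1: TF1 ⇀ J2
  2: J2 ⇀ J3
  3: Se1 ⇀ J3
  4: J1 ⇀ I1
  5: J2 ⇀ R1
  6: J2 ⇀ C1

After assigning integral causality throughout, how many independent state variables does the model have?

#3 stroke at J3  (Se1: effort source, stroke at far end)
#2 stroke at J2  (common-e at J3 fixed by 3)
#4 stroke at I1  (I1: I, integral causality)
#0 stroke at J1  (J1: bond 4 brought flow, rest push out)
#1 stroke at TF1  (TF1: transformer flips bond 0)
#5 stroke at J2  (J2: bond 1 brought flow, rest push out)
#6 stroke at J2  (1-jn J2 has f-setter on 1)

2  (C1, I1 all integral)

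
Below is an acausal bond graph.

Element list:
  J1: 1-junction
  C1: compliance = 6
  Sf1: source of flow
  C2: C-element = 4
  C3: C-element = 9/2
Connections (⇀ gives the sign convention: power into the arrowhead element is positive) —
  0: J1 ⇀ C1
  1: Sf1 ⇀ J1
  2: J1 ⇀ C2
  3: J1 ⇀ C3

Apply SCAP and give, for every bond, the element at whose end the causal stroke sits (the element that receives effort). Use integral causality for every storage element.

β1 →Sf1  (Sf1: flow source, stroke at near end)
β0 →J1  (1-jn J1 has f-setter on 1)
β2 →J1  (common-f at J1 fixed by 1)
β3 →J1  (J1: bond 1 brought flow, rest push out)

#0 stroke→J1
#1 stroke→Sf1
#2 stroke→J1
#3 stroke→J1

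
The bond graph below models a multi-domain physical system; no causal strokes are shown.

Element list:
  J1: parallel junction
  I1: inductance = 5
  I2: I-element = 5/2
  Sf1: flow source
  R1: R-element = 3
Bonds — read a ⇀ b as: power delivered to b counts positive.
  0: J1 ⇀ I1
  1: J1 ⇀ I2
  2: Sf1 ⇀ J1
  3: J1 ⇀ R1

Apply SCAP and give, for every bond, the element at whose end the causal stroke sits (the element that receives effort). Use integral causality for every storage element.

bond 2 |Sf1  (Sf1 fixes flow; stroke at Sf1)
bond 0 |I1  (prefer integral on I1)
bond 1 |I2  (I2: I, integral causality)
bond 3 |J1  (J1 needs exactly one e-in)

bond 0 stroke→I1
bond 1 stroke→I2
bond 2 stroke→Sf1
bond 3 stroke→J1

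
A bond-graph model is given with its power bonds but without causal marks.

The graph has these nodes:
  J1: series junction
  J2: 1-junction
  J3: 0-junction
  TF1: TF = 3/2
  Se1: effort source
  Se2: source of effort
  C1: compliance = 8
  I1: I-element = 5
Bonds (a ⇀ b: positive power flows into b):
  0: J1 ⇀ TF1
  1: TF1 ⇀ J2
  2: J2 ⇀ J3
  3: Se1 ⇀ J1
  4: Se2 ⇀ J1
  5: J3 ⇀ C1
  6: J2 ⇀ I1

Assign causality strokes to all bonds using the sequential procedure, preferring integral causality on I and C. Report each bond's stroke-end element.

β3 →J1  (Se1: effort source, stroke at far end)
β4 →J1  (Se2: effort source, stroke at far end)
β0 →TF1  (closing 1-jn rule on J1)
β1 →J2  (TF1 one-in-one-out from 0)
β5 →J3  (prefer integral on C1)
β2 →J2  (common-e at J3 fixed by 5)
β6 →I1  (closing 1-jn rule on J2)

β0 stroke at TF1
β1 stroke at J2
β2 stroke at J2
β3 stroke at J1
β4 stroke at J1
β5 stroke at J3
β6 stroke at I1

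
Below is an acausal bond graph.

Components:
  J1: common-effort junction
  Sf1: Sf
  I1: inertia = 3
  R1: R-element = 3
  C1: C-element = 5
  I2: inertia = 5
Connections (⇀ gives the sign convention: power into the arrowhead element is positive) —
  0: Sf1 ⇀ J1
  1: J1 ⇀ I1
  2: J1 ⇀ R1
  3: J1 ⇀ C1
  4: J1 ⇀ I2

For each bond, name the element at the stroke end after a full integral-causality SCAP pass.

β0 stroke→Sf1  (Sf1 (Sf) sets flow on bond)
β1 stroke→I1  (I1 integral (f out))
β3 stroke→J1  (C1 outputs effort q/C1)
β2 stroke→R1  (common-e at J1 fixed by 3)
β4 stroke→I2  (J1: bond 3 brought effort, rest push out)

#0 stroke→Sf1
#1 stroke→I1
#2 stroke→R1
#3 stroke→J1
#4 stroke→I2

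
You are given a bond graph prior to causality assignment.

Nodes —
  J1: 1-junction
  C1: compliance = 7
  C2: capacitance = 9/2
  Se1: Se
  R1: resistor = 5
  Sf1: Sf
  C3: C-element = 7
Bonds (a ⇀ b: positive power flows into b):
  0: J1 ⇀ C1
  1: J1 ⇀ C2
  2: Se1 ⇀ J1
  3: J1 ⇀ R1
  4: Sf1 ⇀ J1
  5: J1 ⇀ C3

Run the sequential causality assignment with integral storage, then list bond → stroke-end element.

b2 →J1  (Se1 (Se) sets effort on bond)
b4 →Sf1  (Sf1 (Sf) sets flow on bond)
b0 →J1  (J1 flow already set via bond 4)
b1 →J1  (J1 flow already set via bond 4)
b3 →J1  (1-jn J1 has f-setter on 4)
b5 →J1  (1-jn J1 has f-setter on 4)

b0 →J1
b1 →J1
b2 →J1
b3 →J1
b4 →Sf1
b5 →J1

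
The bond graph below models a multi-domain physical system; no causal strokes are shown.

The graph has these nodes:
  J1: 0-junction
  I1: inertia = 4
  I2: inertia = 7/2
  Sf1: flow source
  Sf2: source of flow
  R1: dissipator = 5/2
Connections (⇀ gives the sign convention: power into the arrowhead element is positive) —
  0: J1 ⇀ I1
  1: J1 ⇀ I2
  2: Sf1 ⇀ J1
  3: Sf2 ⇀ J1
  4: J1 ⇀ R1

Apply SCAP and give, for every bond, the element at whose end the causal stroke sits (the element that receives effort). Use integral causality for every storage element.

#0 stroke→I1
#1 stroke→I2
#2 stroke→Sf1
#3 stroke→Sf2
#4 stroke→J1

#2 →Sf1  (Sf1 fixes flow; stroke at Sf1)
#3 →Sf2  (Sf2 (Sf) sets flow on bond)
#0 →I1  (I1 integral (f out))
#1 →I2  (I2 integral (f out))
#4 →J1  (J1: last free bond brings effort in)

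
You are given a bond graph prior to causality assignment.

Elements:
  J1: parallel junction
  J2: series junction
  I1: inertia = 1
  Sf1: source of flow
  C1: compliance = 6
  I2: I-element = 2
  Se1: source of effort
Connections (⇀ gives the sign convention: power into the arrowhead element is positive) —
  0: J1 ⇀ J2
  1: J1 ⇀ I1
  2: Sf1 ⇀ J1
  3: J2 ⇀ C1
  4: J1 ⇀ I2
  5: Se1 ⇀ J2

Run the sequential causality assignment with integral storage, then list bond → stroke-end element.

#2 →Sf1  (Sf1: flow source, stroke at near end)
#5 →J2  (source Se1 imposes e)
#1 →I1  (I1 outputs flow p/I1)
#3 →J2  (C1 integral (e out))
#0 →J1  (closing 1-jn rule on J2)
#4 →I2  (J1 effort already set via bond 0)

bond 0 stroke→J1
bond 1 stroke→I1
bond 2 stroke→Sf1
bond 3 stroke→J2
bond 4 stroke→I2
bond 5 stroke→J2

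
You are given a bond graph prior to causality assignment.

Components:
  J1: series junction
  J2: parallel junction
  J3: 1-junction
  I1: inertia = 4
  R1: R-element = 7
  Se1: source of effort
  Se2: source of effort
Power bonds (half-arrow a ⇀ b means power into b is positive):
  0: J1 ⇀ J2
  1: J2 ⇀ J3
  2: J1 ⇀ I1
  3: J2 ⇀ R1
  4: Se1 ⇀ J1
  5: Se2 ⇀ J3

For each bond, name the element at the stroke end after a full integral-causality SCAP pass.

b4 →J1  (Se1: effort source, stroke at far end)
b5 →J3  (Se2 (Se) sets effort on bond)
b1 →J2  (J3: last free bond brings flow in)
b0 →J1  (common-e at J2 fixed by 1)
b3 →R1  (J2 effort already set via bond 1)
b2 →I1  (only one flow-in slot at J1)

β0 stroke→J1
β1 stroke→J2
β2 stroke→I1
β3 stroke→R1
β4 stroke→J1
β5 stroke→J3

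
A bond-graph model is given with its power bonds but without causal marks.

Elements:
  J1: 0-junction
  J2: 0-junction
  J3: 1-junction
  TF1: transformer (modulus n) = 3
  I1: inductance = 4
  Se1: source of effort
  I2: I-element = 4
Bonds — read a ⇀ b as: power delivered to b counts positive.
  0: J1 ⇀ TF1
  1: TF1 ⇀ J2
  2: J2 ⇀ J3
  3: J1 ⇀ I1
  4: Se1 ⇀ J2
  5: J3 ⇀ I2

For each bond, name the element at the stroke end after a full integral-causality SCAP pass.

β4 →J2  (Se1 (Se) sets effort on bond)
β1 →TF1  (0-jn J2 has e-setter on 4)
β2 →J3  (J2: bond 4 brought effort, rest push out)
β5 →I2  (J3: last free bond brings flow in)
β0 →J1  (TF1: transformer flips bond 1)
β3 →I1  (J1 effort already set via bond 0)

bond 0 stroke at J1
bond 1 stroke at TF1
bond 2 stroke at J3
bond 3 stroke at I1
bond 4 stroke at J2
bond 5 stroke at I2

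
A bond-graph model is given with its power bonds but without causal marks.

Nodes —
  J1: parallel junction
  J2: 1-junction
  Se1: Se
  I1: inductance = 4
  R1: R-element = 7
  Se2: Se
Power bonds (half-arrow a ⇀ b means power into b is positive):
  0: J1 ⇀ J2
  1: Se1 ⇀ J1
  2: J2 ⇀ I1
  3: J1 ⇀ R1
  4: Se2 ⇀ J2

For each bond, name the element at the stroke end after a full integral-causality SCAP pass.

bond 1 stroke at J1  (Se1 (Se) sets effort on bond)
bond 4 stroke at J2  (Se2 fixes effort; stroke away)
bond 0 stroke at J2  (0-jn J1 has e-setter on 1)
bond 3 stroke at R1  (0-jn J1 has e-setter on 1)
bond 2 stroke at I1  (only one flow-in slot at J2)

b0 |J2
b1 |J1
b2 |I1
b3 |R1
b4 |J2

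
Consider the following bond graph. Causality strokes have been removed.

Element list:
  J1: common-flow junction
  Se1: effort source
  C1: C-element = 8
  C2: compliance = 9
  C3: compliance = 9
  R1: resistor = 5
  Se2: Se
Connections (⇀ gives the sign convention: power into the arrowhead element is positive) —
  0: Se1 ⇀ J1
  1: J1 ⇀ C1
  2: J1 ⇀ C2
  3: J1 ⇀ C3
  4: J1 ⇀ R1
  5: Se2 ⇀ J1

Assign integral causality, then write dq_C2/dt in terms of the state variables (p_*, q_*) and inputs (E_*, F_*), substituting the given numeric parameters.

b0 stroke at J1  (Se1 (Se) sets effort on bond)
b5 stroke at J1  (Se2 (Se) sets effort on bond)
b1 stroke at J1  (prefer integral on C1)
b2 stroke at J1  (C2 integral (e out))
b3 stroke at J1  (C3 integral (e out))
b4 stroke at R1  (only one flow-in slot at J1)

dq_C2/dt = E_Se1/5 + E_Se2/5 - q_C1/40 - q_C2/45 - q_C3/45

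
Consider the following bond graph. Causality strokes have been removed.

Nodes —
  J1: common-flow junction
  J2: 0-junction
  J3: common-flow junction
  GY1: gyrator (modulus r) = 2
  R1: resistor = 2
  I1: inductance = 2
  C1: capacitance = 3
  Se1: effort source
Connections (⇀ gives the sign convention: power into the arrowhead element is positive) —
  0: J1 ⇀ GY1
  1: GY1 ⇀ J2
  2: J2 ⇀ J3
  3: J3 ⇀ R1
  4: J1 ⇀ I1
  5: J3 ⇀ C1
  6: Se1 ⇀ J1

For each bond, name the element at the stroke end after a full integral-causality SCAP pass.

#0 |J1
#1 |J2
#2 |J3
#3 |R1
#4 |I1
#5 |J3
#6 |J1

b6 stroke at J1  (Se1: effort source, stroke at far end)
b4 stroke at I1  (I1 integral (f out))
b0 stroke at J1  (J1: bond 4 brought flow, rest push out)
b1 stroke at J2  (GY1 both-in/both-out from 0)
b2 stroke at J3  (common-e at J2 fixed by 1)
b5 stroke at J3  (C1 outputs effort q/C1)
b3 stroke at R1  (J3 needs exactly one f-in)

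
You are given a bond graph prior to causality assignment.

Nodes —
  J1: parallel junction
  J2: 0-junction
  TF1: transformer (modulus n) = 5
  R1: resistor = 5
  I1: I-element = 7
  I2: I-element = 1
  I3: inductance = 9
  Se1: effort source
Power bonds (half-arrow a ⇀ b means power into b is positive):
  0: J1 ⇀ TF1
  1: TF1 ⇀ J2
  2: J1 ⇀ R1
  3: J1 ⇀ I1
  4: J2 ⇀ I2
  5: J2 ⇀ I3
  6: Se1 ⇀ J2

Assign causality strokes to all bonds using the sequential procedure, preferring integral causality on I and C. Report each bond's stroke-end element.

β6 |J2  (Se1 (Se) sets effort on bond)
β1 |TF1  (common-e at J2 fixed by 6)
β4 |I2  (common-e at J2 fixed by 6)
β5 |I3  (J2: bond 6 brought effort, rest push out)
β0 |J1  (TF TF1: opposite of bond 1)
β2 |R1  (J1: bond 0 brought effort, rest push out)
β3 |I1  (J1 effort already set via bond 0)

b0 |J1
b1 |TF1
b2 |R1
b3 |I1
b4 |I2
b5 |I3
b6 |J2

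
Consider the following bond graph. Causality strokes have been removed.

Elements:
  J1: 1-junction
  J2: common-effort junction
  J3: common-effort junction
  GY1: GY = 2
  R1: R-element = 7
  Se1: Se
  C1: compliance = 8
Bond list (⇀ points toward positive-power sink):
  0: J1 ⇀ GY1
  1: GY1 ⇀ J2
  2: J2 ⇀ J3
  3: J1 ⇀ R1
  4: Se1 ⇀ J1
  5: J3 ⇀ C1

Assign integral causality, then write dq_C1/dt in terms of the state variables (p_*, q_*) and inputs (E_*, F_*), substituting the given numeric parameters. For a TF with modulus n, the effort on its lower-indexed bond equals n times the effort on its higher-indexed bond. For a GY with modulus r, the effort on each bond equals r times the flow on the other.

#4 stroke→J1  (Se1: effort source, stroke at far end)
#5 stroke→J3  (prefer integral on C1)
#2 stroke→J2  (J3: bond 5 brought effort, rest push out)
#1 stroke→GY1  (J2: bond 2 brought effort, rest push out)
#0 stroke→GY1  (through GY1, causality inverts; strokes same side of GY1)
#3 stroke→J1  (1-jn J1 has f-setter on 0)

dq_C1/dt = E_Se1/2 - 7*q_C1/32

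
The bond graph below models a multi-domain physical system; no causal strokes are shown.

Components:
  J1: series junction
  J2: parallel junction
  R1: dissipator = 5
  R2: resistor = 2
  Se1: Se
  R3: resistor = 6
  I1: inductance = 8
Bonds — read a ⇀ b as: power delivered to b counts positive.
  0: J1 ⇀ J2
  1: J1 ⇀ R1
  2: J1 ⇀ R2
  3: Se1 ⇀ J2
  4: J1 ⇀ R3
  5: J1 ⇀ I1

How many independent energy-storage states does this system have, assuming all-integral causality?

1  (I1 all integral)

bond 3 →J2  (Se1 fixes effort; stroke away)
bond 0 →J1  (0-jn J2 has e-setter on 3)
bond 5 →I1  (I1: I, integral causality)
bond 1 →J1  (1-jn J1 has f-setter on 5)
bond 2 →J1  (J1: bond 5 brought flow, rest push out)
bond 4 →J1  (common-f at J1 fixed by 5)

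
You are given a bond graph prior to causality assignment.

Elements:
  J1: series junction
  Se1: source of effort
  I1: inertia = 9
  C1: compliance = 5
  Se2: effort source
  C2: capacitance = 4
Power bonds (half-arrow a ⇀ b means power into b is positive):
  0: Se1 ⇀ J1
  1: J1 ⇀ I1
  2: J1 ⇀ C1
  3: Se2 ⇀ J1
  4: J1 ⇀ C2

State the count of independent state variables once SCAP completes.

3  (C1, C2, I1 all integral)

β0 stroke→J1  (Se1 (Se) sets effort on bond)
β3 stroke→J1  (Se2 (Se) sets effort on bond)
β1 stroke→I1  (I1 outputs flow p/I1)
β2 stroke→J1  (J1 flow already set via bond 1)
β4 stroke→J1  (1-jn J1 has f-setter on 1)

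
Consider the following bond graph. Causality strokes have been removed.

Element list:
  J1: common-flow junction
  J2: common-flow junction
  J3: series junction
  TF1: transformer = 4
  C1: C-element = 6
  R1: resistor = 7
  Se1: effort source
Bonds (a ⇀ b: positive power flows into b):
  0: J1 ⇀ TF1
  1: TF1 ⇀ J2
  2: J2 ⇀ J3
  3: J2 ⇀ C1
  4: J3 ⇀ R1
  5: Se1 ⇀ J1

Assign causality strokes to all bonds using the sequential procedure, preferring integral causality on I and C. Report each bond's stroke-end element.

β5 stroke at J1  (Se1 fixes effort; stroke away)
β0 stroke at TF1  (J1 needs exactly one f-in)
β1 stroke at J2  (TF TF1: opposite of bond 0)
β3 stroke at J2  (prefer integral on C1)
β2 stroke at J3  (closing 1-jn rule on J2)
β4 stroke at R1  (J3: last free bond brings flow in)

b0 stroke at TF1
b1 stroke at J2
b2 stroke at J3
b3 stroke at J2
b4 stroke at R1
b5 stroke at J1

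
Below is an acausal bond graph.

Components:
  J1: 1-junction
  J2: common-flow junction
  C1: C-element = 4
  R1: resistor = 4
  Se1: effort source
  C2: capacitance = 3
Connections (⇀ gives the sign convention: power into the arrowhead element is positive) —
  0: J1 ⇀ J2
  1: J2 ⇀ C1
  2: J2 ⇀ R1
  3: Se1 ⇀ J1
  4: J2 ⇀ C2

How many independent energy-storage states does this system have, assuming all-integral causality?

bond 3 stroke→J1  (Se1: effort source, stroke at far end)
bond 0 stroke→J2  (closing 1-jn rule on J1)
bond 1 stroke→J2  (C1 integral (e out))
bond 4 stroke→J2  (prefer integral on C2)
bond 2 stroke→R1  (closing 1-jn rule on J2)

2  (C1, C2 all integral)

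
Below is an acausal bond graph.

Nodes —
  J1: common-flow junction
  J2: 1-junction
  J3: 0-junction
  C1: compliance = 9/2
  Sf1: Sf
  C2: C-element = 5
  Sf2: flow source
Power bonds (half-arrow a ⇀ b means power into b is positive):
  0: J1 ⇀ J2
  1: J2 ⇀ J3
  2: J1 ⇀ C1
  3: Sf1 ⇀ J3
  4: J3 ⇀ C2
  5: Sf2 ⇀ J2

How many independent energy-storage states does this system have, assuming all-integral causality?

2  (C1, C2 all integral)

#3 →Sf1  (source Sf1 imposes f)
#5 →Sf2  (source Sf2 imposes f)
#0 →J2  (1-jn J2 has f-setter on 5)
#1 →J2  (J2: bond 5 brought flow, rest push out)
#4 →J3  (only one effort-in slot at J3)
#2 →J1  (1-jn J1 has f-setter on 0)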